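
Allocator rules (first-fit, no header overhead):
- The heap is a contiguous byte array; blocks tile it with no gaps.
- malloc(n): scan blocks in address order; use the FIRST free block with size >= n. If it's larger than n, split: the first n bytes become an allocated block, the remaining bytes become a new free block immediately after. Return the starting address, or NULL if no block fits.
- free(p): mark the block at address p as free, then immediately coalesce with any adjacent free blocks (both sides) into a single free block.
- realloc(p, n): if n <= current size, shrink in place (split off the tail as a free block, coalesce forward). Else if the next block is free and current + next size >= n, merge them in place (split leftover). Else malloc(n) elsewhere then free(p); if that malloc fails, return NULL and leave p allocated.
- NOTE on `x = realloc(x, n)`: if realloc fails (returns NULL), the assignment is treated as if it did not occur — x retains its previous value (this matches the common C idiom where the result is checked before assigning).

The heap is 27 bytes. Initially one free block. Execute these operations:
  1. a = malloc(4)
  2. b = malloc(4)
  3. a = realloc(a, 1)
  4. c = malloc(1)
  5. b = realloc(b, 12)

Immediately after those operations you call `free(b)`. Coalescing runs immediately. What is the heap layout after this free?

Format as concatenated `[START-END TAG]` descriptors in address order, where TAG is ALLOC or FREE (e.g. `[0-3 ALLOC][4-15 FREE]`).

Answer: [0-0 ALLOC][1-1 ALLOC][2-26 FREE]

Derivation:
Op 1: a = malloc(4) -> a = 0; heap: [0-3 ALLOC][4-26 FREE]
Op 2: b = malloc(4) -> b = 4; heap: [0-3 ALLOC][4-7 ALLOC][8-26 FREE]
Op 3: a = realloc(a, 1) -> a = 0; heap: [0-0 ALLOC][1-3 FREE][4-7 ALLOC][8-26 FREE]
Op 4: c = malloc(1) -> c = 1; heap: [0-0 ALLOC][1-1 ALLOC][2-3 FREE][4-7 ALLOC][8-26 FREE]
Op 5: b = realloc(b, 12) -> b = 4; heap: [0-0 ALLOC][1-1 ALLOC][2-3 FREE][4-15 ALLOC][16-26 FREE]
free(b): b = 4 -> block [4-15 ALLOC]; mark free, coalesce with adjacent free neighbors -> [0-0 ALLOC][1-1 ALLOC][2-26 FREE]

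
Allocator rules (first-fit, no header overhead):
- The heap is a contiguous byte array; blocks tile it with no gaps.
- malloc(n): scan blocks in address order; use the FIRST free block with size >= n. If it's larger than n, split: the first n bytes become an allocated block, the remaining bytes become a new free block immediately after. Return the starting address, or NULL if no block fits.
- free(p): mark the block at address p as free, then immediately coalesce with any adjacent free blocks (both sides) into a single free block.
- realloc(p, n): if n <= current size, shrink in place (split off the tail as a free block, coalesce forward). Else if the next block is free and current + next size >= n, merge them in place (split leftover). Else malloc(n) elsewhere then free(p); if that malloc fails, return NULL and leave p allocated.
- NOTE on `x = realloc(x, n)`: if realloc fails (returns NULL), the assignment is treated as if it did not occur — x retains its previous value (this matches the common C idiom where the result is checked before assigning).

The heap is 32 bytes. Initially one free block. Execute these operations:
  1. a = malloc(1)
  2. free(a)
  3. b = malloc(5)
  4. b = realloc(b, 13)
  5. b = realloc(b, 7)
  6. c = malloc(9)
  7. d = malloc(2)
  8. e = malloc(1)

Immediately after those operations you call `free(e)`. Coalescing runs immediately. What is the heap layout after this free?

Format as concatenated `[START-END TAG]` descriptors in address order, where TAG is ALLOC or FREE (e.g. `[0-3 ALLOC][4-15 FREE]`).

Answer: [0-6 ALLOC][7-15 ALLOC][16-17 ALLOC][18-31 FREE]

Derivation:
Op 1: a = malloc(1) -> a = 0; heap: [0-0 ALLOC][1-31 FREE]
Op 2: free(a) -> (freed a); heap: [0-31 FREE]
Op 3: b = malloc(5) -> b = 0; heap: [0-4 ALLOC][5-31 FREE]
Op 4: b = realloc(b, 13) -> b = 0; heap: [0-12 ALLOC][13-31 FREE]
Op 5: b = realloc(b, 7) -> b = 0; heap: [0-6 ALLOC][7-31 FREE]
Op 6: c = malloc(9) -> c = 7; heap: [0-6 ALLOC][7-15 ALLOC][16-31 FREE]
Op 7: d = malloc(2) -> d = 16; heap: [0-6 ALLOC][7-15 ALLOC][16-17 ALLOC][18-31 FREE]
Op 8: e = malloc(1) -> e = 18; heap: [0-6 ALLOC][7-15 ALLOC][16-17 ALLOC][18-18 ALLOC][19-31 FREE]
free(e): e = 18 -> block [18-18 ALLOC]; mark free, coalesce with adjacent free neighbors -> [0-6 ALLOC][7-15 ALLOC][16-17 ALLOC][18-31 FREE]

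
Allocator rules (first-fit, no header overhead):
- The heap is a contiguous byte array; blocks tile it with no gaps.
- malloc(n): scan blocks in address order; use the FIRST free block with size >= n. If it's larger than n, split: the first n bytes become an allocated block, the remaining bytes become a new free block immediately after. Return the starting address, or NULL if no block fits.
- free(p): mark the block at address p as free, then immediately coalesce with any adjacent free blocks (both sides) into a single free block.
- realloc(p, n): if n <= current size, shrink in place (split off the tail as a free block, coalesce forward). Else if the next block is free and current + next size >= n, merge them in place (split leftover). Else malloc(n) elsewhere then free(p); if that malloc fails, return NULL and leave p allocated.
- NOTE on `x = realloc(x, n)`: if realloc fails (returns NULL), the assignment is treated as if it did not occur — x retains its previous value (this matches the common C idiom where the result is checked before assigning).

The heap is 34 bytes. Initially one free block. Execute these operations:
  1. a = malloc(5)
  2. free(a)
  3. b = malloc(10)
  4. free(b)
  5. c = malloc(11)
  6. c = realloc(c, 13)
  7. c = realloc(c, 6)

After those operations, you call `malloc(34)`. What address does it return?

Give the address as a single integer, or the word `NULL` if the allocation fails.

Answer: NULL

Derivation:
Op 1: a = malloc(5) -> a = 0; heap: [0-4 ALLOC][5-33 FREE]
Op 2: free(a) -> (freed a); heap: [0-33 FREE]
Op 3: b = malloc(10) -> b = 0; heap: [0-9 ALLOC][10-33 FREE]
Op 4: free(b) -> (freed b); heap: [0-33 FREE]
Op 5: c = malloc(11) -> c = 0; heap: [0-10 ALLOC][11-33 FREE]
Op 6: c = realloc(c, 13) -> c = 0; heap: [0-12 ALLOC][13-33 FREE]
Op 7: c = realloc(c, 6) -> c = 0; heap: [0-5 ALLOC][6-33 FREE]
malloc(34): first-fit scan over [0-5 ALLOC][6-33 FREE] -> NULL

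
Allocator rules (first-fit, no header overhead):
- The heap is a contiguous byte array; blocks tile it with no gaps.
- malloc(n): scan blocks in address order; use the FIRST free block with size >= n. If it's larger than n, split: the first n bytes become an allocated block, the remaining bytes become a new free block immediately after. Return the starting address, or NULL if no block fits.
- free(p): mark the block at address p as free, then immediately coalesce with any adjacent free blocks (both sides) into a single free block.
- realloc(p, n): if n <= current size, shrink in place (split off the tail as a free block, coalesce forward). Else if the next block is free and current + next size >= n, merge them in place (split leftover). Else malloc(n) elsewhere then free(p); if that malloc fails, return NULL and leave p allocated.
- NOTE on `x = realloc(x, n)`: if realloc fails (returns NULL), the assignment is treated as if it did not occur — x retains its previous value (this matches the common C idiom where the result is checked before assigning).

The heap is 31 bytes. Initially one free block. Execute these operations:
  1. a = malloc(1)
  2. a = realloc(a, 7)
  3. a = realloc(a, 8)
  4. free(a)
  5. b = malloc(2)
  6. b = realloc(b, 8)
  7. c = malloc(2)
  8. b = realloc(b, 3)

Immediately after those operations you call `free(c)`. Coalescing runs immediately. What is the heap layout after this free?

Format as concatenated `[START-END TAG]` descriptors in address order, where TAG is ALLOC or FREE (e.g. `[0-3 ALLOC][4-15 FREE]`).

Op 1: a = malloc(1) -> a = 0; heap: [0-0 ALLOC][1-30 FREE]
Op 2: a = realloc(a, 7) -> a = 0; heap: [0-6 ALLOC][7-30 FREE]
Op 3: a = realloc(a, 8) -> a = 0; heap: [0-7 ALLOC][8-30 FREE]
Op 4: free(a) -> (freed a); heap: [0-30 FREE]
Op 5: b = malloc(2) -> b = 0; heap: [0-1 ALLOC][2-30 FREE]
Op 6: b = realloc(b, 8) -> b = 0; heap: [0-7 ALLOC][8-30 FREE]
Op 7: c = malloc(2) -> c = 8; heap: [0-7 ALLOC][8-9 ALLOC][10-30 FREE]
Op 8: b = realloc(b, 3) -> b = 0; heap: [0-2 ALLOC][3-7 FREE][8-9 ALLOC][10-30 FREE]
free(c): c = 8 -> block [8-9 ALLOC]; mark free, coalesce with adjacent free neighbors -> [0-2 ALLOC][3-30 FREE]

Answer: [0-2 ALLOC][3-30 FREE]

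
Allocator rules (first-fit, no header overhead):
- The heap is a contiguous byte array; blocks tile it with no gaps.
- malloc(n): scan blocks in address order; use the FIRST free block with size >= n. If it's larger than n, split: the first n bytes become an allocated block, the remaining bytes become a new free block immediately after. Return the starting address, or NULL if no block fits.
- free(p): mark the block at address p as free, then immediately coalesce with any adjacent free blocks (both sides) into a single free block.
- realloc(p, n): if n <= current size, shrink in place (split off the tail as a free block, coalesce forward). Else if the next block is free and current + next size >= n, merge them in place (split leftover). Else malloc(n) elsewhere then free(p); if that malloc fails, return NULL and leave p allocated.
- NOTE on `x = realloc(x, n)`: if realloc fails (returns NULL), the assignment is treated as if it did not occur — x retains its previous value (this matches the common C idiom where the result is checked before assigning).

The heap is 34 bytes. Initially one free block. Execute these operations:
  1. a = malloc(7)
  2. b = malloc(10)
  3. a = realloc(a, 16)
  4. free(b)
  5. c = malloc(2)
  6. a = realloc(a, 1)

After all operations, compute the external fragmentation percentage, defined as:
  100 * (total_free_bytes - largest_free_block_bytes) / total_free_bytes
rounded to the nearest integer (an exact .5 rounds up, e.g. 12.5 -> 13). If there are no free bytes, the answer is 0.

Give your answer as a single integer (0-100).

Op 1: a = malloc(7) -> a = 0; heap: [0-6 ALLOC][7-33 FREE]
Op 2: b = malloc(10) -> b = 7; heap: [0-6 ALLOC][7-16 ALLOC][17-33 FREE]
Op 3: a = realloc(a, 16) -> a = 17; heap: [0-6 FREE][7-16 ALLOC][17-32 ALLOC][33-33 FREE]
Op 4: free(b) -> (freed b); heap: [0-16 FREE][17-32 ALLOC][33-33 FREE]
Op 5: c = malloc(2) -> c = 0; heap: [0-1 ALLOC][2-16 FREE][17-32 ALLOC][33-33 FREE]
Op 6: a = realloc(a, 1) -> a = 17; heap: [0-1 ALLOC][2-16 FREE][17-17 ALLOC][18-33 FREE]
Free blocks: [15 16] total_free=31 largest=16 -> 100*(31-16)/31 = 1500/31 ≈ 48.387 -> rounds to 48

Answer: 48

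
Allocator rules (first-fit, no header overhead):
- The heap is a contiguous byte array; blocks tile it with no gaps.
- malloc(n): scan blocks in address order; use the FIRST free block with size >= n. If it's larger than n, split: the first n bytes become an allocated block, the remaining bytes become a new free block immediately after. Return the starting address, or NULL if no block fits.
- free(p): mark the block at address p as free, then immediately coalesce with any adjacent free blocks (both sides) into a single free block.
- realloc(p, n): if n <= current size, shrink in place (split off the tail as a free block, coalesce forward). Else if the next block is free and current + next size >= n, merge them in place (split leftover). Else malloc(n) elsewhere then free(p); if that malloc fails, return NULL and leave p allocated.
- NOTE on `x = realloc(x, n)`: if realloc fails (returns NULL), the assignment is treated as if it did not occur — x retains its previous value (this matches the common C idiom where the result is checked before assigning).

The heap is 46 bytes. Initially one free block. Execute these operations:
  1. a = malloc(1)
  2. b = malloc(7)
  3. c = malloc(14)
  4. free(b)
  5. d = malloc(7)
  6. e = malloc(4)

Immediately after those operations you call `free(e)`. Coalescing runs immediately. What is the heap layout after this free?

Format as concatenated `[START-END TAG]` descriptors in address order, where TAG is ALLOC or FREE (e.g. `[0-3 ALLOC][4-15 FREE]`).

Op 1: a = malloc(1) -> a = 0; heap: [0-0 ALLOC][1-45 FREE]
Op 2: b = malloc(7) -> b = 1; heap: [0-0 ALLOC][1-7 ALLOC][8-45 FREE]
Op 3: c = malloc(14) -> c = 8; heap: [0-0 ALLOC][1-7 ALLOC][8-21 ALLOC][22-45 FREE]
Op 4: free(b) -> (freed b); heap: [0-0 ALLOC][1-7 FREE][8-21 ALLOC][22-45 FREE]
Op 5: d = malloc(7) -> d = 1; heap: [0-0 ALLOC][1-7 ALLOC][8-21 ALLOC][22-45 FREE]
Op 6: e = malloc(4) -> e = 22; heap: [0-0 ALLOC][1-7 ALLOC][8-21 ALLOC][22-25 ALLOC][26-45 FREE]
free(e): e = 22 -> block [22-25 ALLOC]; mark free, coalesce with adjacent free neighbors -> [0-0 ALLOC][1-7 ALLOC][8-21 ALLOC][22-45 FREE]

Answer: [0-0 ALLOC][1-7 ALLOC][8-21 ALLOC][22-45 FREE]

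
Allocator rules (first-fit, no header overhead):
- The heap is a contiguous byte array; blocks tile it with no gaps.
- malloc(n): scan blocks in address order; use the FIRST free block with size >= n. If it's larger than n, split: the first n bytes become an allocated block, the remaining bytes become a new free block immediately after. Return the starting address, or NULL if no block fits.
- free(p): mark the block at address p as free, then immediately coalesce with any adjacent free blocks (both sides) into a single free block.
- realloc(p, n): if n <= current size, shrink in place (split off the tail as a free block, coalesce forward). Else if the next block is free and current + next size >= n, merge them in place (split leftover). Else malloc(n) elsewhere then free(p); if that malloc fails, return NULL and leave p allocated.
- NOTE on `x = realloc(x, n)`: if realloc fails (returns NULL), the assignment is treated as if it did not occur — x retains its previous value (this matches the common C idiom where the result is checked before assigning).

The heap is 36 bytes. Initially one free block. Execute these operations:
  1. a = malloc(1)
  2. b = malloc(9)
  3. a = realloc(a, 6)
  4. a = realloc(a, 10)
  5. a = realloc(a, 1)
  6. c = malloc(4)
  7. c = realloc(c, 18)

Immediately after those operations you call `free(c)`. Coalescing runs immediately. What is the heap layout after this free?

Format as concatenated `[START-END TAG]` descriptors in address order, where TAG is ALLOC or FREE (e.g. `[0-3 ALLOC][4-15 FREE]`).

Op 1: a = malloc(1) -> a = 0; heap: [0-0 ALLOC][1-35 FREE]
Op 2: b = malloc(9) -> b = 1; heap: [0-0 ALLOC][1-9 ALLOC][10-35 FREE]
Op 3: a = realloc(a, 6) -> a = 10; heap: [0-0 FREE][1-9 ALLOC][10-15 ALLOC][16-35 FREE]
Op 4: a = realloc(a, 10) -> a = 10; heap: [0-0 FREE][1-9 ALLOC][10-19 ALLOC][20-35 FREE]
Op 5: a = realloc(a, 1) -> a = 10; heap: [0-0 FREE][1-9 ALLOC][10-10 ALLOC][11-35 FREE]
Op 6: c = malloc(4) -> c = 11; heap: [0-0 FREE][1-9 ALLOC][10-10 ALLOC][11-14 ALLOC][15-35 FREE]
Op 7: c = realloc(c, 18) -> c = 11; heap: [0-0 FREE][1-9 ALLOC][10-10 ALLOC][11-28 ALLOC][29-35 FREE]
free(c): c = 11 -> block [11-28 ALLOC]; mark free, coalesce with adjacent free neighbors -> [0-0 FREE][1-9 ALLOC][10-10 ALLOC][11-35 FREE]

Answer: [0-0 FREE][1-9 ALLOC][10-10 ALLOC][11-35 FREE]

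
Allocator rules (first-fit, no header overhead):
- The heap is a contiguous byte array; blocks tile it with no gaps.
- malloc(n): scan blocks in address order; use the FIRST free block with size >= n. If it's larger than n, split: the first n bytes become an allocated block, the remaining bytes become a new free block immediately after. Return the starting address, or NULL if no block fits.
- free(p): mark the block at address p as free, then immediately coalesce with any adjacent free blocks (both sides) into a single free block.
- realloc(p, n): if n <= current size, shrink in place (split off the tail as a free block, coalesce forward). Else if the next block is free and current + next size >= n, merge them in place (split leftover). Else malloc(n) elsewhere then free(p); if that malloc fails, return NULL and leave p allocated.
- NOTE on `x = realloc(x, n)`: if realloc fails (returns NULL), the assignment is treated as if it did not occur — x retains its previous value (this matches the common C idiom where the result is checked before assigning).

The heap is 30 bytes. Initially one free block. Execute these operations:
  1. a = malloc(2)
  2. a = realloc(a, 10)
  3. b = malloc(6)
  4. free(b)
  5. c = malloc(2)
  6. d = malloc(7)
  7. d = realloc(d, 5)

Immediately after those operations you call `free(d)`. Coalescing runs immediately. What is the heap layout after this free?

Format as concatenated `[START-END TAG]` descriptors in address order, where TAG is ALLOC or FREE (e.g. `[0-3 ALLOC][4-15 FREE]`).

Answer: [0-9 ALLOC][10-11 ALLOC][12-29 FREE]

Derivation:
Op 1: a = malloc(2) -> a = 0; heap: [0-1 ALLOC][2-29 FREE]
Op 2: a = realloc(a, 10) -> a = 0; heap: [0-9 ALLOC][10-29 FREE]
Op 3: b = malloc(6) -> b = 10; heap: [0-9 ALLOC][10-15 ALLOC][16-29 FREE]
Op 4: free(b) -> (freed b); heap: [0-9 ALLOC][10-29 FREE]
Op 5: c = malloc(2) -> c = 10; heap: [0-9 ALLOC][10-11 ALLOC][12-29 FREE]
Op 6: d = malloc(7) -> d = 12; heap: [0-9 ALLOC][10-11 ALLOC][12-18 ALLOC][19-29 FREE]
Op 7: d = realloc(d, 5) -> d = 12; heap: [0-9 ALLOC][10-11 ALLOC][12-16 ALLOC][17-29 FREE]
free(d): d = 12 -> block [12-16 ALLOC]; mark free, coalesce with adjacent free neighbors -> [0-9 ALLOC][10-11 ALLOC][12-29 FREE]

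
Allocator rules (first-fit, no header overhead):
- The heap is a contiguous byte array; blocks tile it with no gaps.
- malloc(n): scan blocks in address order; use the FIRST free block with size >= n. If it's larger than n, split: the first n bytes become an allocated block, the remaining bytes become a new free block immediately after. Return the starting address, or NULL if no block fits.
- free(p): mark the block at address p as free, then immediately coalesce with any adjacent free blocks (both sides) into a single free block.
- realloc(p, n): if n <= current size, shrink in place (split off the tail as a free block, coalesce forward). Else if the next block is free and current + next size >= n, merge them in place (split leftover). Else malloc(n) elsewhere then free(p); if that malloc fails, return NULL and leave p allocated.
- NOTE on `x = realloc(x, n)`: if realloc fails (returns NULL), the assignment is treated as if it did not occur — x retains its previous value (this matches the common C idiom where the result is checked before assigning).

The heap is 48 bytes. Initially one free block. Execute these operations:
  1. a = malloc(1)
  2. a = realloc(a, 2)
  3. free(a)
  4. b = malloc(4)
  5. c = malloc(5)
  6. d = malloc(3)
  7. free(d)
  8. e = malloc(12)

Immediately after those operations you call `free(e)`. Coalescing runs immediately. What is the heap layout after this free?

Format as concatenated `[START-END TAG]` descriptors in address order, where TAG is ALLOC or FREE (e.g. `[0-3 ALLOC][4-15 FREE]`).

Op 1: a = malloc(1) -> a = 0; heap: [0-0 ALLOC][1-47 FREE]
Op 2: a = realloc(a, 2) -> a = 0; heap: [0-1 ALLOC][2-47 FREE]
Op 3: free(a) -> (freed a); heap: [0-47 FREE]
Op 4: b = malloc(4) -> b = 0; heap: [0-3 ALLOC][4-47 FREE]
Op 5: c = malloc(5) -> c = 4; heap: [0-3 ALLOC][4-8 ALLOC][9-47 FREE]
Op 6: d = malloc(3) -> d = 9; heap: [0-3 ALLOC][4-8 ALLOC][9-11 ALLOC][12-47 FREE]
Op 7: free(d) -> (freed d); heap: [0-3 ALLOC][4-8 ALLOC][9-47 FREE]
Op 8: e = malloc(12) -> e = 9; heap: [0-3 ALLOC][4-8 ALLOC][9-20 ALLOC][21-47 FREE]
free(e): e = 9 -> block [9-20 ALLOC]; mark free, coalesce with adjacent free neighbors -> [0-3 ALLOC][4-8 ALLOC][9-47 FREE]

Answer: [0-3 ALLOC][4-8 ALLOC][9-47 FREE]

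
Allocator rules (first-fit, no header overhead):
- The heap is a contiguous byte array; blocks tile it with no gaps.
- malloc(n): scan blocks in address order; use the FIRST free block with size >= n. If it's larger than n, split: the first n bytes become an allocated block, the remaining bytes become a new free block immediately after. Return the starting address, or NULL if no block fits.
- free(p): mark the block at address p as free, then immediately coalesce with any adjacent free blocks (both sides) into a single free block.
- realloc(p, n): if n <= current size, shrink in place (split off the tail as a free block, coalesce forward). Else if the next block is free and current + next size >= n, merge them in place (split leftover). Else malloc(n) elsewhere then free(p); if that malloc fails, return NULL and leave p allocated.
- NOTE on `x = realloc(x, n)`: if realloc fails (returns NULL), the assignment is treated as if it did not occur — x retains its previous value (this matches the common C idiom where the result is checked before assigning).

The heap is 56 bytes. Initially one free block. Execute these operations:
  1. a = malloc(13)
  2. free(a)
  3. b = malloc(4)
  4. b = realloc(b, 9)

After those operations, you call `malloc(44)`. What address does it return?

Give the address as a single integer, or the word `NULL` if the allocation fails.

Answer: 9

Derivation:
Op 1: a = malloc(13) -> a = 0; heap: [0-12 ALLOC][13-55 FREE]
Op 2: free(a) -> (freed a); heap: [0-55 FREE]
Op 3: b = malloc(4) -> b = 0; heap: [0-3 ALLOC][4-55 FREE]
Op 4: b = realloc(b, 9) -> b = 0; heap: [0-8 ALLOC][9-55 FREE]
malloc(44): first-fit scan over [0-8 ALLOC][9-55 FREE] -> 9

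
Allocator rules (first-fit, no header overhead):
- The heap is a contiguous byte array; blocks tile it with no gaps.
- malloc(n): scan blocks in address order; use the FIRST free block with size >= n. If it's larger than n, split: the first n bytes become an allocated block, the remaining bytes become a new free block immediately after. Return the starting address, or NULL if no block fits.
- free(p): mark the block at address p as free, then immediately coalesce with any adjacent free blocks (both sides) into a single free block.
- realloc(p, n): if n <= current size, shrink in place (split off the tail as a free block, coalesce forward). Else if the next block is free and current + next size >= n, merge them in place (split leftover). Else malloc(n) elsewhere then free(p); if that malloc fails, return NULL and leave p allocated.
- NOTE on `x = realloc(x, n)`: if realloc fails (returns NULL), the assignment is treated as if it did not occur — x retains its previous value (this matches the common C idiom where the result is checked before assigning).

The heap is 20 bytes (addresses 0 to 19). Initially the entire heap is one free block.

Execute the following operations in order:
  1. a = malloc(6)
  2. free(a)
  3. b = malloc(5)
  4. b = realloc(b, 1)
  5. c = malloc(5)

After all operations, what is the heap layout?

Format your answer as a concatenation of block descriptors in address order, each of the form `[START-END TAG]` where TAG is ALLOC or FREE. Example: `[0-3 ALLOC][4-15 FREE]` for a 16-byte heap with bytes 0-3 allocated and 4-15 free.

Answer: [0-0 ALLOC][1-5 ALLOC][6-19 FREE]

Derivation:
Op 1: a = malloc(6) -> a = 0; heap: [0-5 ALLOC][6-19 FREE]
Op 2: free(a) -> (freed a); heap: [0-19 FREE]
Op 3: b = malloc(5) -> b = 0; heap: [0-4 ALLOC][5-19 FREE]
Op 4: b = realloc(b, 1) -> b = 0; heap: [0-0 ALLOC][1-19 FREE]
Op 5: c = malloc(5) -> c = 1; heap: [0-0 ALLOC][1-5 ALLOC][6-19 FREE]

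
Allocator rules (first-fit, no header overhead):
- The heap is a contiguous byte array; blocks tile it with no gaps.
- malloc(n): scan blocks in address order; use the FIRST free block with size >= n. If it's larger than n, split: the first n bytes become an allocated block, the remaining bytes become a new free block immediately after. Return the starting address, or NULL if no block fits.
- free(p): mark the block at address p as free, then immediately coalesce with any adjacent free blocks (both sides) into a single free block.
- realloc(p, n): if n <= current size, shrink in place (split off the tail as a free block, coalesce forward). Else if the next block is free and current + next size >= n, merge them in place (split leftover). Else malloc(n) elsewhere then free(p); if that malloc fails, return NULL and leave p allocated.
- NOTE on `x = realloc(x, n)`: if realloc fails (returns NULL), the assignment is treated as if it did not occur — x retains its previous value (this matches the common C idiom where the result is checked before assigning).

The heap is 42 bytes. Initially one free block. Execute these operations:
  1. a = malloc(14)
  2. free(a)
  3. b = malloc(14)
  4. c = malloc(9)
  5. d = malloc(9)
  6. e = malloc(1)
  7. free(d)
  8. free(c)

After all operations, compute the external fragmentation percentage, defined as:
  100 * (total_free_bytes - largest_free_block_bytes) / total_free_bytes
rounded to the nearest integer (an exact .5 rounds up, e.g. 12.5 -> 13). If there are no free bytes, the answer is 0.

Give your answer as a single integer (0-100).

Op 1: a = malloc(14) -> a = 0; heap: [0-13 ALLOC][14-41 FREE]
Op 2: free(a) -> (freed a); heap: [0-41 FREE]
Op 3: b = malloc(14) -> b = 0; heap: [0-13 ALLOC][14-41 FREE]
Op 4: c = malloc(9) -> c = 14; heap: [0-13 ALLOC][14-22 ALLOC][23-41 FREE]
Op 5: d = malloc(9) -> d = 23; heap: [0-13 ALLOC][14-22 ALLOC][23-31 ALLOC][32-41 FREE]
Op 6: e = malloc(1) -> e = 32; heap: [0-13 ALLOC][14-22 ALLOC][23-31 ALLOC][32-32 ALLOC][33-41 FREE]
Op 7: free(d) -> (freed d); heap: [0-13 ALLOC][14-22 ALLOC][23-31 FREE][32-32 ALLOC][33-41 FREE]
Op 8: free(c) -> (freed c); heap: [0-13 ALLOC][14-31 FREE][32-32 ALLOC][33-41 FREE]
Free blocks: [18 9] total_free=27 largest=18 -> 100*(27-18)/27 = 900/27 ≈ 33.333 -> rounds to 33

Answer: 33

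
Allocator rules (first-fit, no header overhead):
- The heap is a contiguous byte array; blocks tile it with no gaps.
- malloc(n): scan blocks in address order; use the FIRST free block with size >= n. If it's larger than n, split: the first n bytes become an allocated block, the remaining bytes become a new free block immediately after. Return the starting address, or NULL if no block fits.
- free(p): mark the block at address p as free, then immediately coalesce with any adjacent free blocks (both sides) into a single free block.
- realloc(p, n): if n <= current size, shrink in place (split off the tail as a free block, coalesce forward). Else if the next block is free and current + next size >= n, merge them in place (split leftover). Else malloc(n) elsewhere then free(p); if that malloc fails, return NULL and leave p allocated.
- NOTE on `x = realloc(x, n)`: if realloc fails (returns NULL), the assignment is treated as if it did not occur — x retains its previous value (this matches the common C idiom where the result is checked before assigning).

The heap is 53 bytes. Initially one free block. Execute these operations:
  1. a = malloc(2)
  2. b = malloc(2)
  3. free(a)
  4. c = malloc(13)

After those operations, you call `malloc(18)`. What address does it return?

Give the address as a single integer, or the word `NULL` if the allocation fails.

Op 1: a = malloc(2) -> a = 0; heap: [0-1 ALLOC][2-52 FREE]
Op 2: b = malloc(2) -> b = 2; heap: [0-1 ALLOC][2-3 ALLOC][4-52 FREE]
Op 3: free(a) -> (freed a); heap: [0-1 FREE][2-3 ALLOC][4-52 FREE]
Op 4: c = malloc(13) -> c = 4; heap: [0-1 FREE][2-3 ALLOC][4-16 ALLOC][17-52 FREE]
malloc(18): first-fit scan over [0-1 FREE][2-3 ALLOC][4-16 ALLOC][17-52 FREE] -> 17

Answer: 17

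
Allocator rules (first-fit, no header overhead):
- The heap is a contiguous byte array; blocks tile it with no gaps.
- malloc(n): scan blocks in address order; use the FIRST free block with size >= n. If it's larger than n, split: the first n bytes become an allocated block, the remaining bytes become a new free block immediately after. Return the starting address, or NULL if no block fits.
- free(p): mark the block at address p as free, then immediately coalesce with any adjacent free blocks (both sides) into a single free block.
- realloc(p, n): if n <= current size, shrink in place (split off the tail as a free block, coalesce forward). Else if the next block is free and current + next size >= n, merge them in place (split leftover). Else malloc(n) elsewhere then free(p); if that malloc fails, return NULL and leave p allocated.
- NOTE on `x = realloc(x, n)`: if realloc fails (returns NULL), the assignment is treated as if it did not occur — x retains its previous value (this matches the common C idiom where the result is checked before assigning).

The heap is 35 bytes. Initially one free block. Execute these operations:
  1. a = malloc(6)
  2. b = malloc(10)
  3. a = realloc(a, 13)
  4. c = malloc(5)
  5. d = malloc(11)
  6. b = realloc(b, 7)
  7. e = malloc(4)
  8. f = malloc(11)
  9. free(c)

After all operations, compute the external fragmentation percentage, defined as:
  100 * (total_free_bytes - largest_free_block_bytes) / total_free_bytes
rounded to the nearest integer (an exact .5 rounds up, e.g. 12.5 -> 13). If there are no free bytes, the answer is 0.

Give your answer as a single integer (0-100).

Answer: 45

Derivation:
Op 1: a = malloc(6) -> a = 0; heap: [0-5 ALLOC][6-34 FREE]
Op 2: b = malloc(10) -> b = 6; heap: [0-5 ALLOC][6-15 ALLOC][16-34 FREE]
Op 3: a = realloc(a, 13) -> a = 16; heap: [0-5 FREE][6-15 ALLOC][16-28 ALLOC][29-34 FREE]
Op 4: c = malloc(5) -> c = 0; heap: [0-4 ALLOC][5-5 FREE][6-15 ALLOC][16-28 ALLOC][29-34 FREE]
Op 5: d = malloc(11) -> d = NULL; heap: [0-4 ALLOC][5-5 FREE][6-15 ALLOC][16-28 ALLOC][29-34 FREE]
Op 6: b = realloc(b, 7) -> b = 6; heap: [0-4 ALLOC][5-5 FREE][6-12 ALLOC][13-15 FREE][16-28 ALLOC][29-34 FREE]
Op 7: e = malloc(4) -> e = 29; heap: [0-4 ALLOC][5-5 FREE][6-12 ALLOC][13-15 FREE][16-28 ALLOC][29-32 ALLOC][33-34 FREE]
Op 8: f = malloc(11) -> f = NULL; heap: [0-4 ALLOC][5-5 FREE][6-12 ALLOC][13-15 FREE][16-28 ALLOC][29-32 ALLOC][33-34 FREE]
Op 9: free(c) -> (freed c); heap: [0-5 FREE][6-12 ALLOC][13-15 FREE][16-28 ALLOC][29-32 ALLOC][33-34 FREE]
Free blocks: [6 3 2] total_free=11 largest=6 -> 100*(11-6)/11 = 500/11 ≈ 45.455 -> rounds to 45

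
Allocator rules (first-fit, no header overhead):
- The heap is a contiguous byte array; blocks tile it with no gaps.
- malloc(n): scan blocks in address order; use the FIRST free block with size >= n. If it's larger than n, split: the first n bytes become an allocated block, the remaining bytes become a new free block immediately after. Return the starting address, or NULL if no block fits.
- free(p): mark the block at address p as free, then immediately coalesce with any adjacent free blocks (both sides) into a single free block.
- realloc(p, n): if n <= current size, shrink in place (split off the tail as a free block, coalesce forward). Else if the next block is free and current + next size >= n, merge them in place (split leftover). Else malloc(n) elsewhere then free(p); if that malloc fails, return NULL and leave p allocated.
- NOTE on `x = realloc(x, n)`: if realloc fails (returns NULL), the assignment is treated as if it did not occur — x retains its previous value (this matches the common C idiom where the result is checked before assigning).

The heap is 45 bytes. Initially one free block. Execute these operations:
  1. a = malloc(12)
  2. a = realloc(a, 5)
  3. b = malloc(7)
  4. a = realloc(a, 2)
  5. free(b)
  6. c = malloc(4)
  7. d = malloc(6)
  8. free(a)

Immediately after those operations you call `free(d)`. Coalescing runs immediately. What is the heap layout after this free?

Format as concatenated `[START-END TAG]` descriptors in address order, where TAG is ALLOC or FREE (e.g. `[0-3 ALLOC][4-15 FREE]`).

Op 1: a = malloc(12) -> a = 0; heap: [0-11 ALLOC][12-44 FREE]
Op 2: a = realloc(a, 5) -> a = 0; heap: [0-4 ALLOC][5-44 FREE]
Op 3: b = malloc(7) -> b = 5; heap: [0-4 ALLOC][5-11 ALLOC][12-44 FREE]
Op 4: a = realloc(a, 2) -> a = 0; heap: [0-1 ALLOC][2-4 FREE][5-11 ALLOC][12-44 FREE]
Op 5: free(b) -> (freed b); heap: [0-1 ALLOC][2-44 FREE]
Op 6: c = malloc(4) -> c = 2; heap: [0-1 ALLOC][2-5 ALLOC][6-44 FREE]
Op 7: d = malloc(6) -> d = 6; heap: [0-1 ALLOC][2-5 ALLOC][6-11 ALLOC][12-44 FREE]
Op 8: free(a) -> (freed a); heap: [0-1 FREE][2-5 ALLOC][6-11 ALLOC][12-44 FREE]
free(d): d = 6 -> block [6-11 ALLOC]; mark free, coalesce with adjacent free neighbors -> [0-1 FREE][2-5 ALLOC][6-44 FREE]

Answer: [0-1 FREE][2-5 ALLOC][6-44 FREE]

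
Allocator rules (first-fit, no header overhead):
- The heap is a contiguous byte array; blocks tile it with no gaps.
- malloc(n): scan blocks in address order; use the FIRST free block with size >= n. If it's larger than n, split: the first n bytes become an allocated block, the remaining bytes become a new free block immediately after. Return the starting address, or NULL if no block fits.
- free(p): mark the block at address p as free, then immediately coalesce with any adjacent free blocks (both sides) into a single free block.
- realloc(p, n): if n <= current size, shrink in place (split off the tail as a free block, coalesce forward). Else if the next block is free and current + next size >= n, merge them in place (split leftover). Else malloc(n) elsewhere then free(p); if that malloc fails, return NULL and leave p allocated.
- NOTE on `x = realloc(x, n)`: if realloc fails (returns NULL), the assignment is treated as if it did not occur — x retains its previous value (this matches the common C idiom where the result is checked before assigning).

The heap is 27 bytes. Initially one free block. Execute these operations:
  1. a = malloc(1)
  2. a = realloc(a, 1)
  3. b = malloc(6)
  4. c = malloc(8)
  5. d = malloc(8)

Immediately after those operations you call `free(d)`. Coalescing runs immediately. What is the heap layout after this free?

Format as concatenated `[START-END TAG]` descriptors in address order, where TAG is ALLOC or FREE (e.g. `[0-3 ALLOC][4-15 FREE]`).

Answer: [0-0 ALLOC][1-6 ALLOC][7-14 ALLOC][15-26 FREE]

Derivation:
Op 1: a = malloc(1) -> a = 0; heap: [0-0 ALLOC][1-26 FREE]
Op 2: a = realloc(a, 1) -> a = 0; heap: [0-0 ALLOC][1-26 FREE]
Op 3: b = malloc(6) -> b = 1; heap: [0-0 ALLOC][1-6 ALLOC][7-26 FREE]
Op 4: c = malloc(8) -> c = 7; heap: [0-0 ALLOC][1-6 ALLOC][7-14 ALLOC][15-26 FREE]
Op 5: d = malloc(8) -> d = 15; heap: [0-0 ALLOC][1-6 ALLOC][7-14 ALLOC][15-22 ALLOC][23-26 FREE]
free(d): d = 15 -> block [15-22 ALLOC]; mark free, coalesce with adjacent free neighbors -> [0-0 ALLOC][1-6 ALLOC][7-14 ALLOC][15-26 FREE]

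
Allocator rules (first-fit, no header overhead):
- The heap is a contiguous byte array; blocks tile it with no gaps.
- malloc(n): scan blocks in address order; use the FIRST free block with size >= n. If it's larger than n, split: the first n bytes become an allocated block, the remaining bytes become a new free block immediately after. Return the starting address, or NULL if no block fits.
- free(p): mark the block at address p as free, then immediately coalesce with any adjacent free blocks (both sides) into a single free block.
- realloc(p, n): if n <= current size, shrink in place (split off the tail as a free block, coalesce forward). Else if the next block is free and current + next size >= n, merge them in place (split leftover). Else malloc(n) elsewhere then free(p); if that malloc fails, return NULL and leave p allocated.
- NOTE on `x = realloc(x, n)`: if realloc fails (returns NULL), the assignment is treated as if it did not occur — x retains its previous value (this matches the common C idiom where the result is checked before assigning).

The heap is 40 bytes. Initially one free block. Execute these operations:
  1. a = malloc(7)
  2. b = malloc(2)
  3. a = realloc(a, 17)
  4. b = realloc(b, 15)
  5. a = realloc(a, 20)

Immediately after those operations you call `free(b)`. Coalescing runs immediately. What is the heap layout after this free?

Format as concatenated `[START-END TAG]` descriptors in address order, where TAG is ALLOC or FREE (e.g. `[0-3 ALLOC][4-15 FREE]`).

Op 1: a = malloc(7) -> a = 0; heap: [0-6 ALLOC][7-39 FREE]
Op 2: b = malloc(2) -> b = 7; heap: [0-6 ALLOC][7-8 ALLOC][9-39 FREE]
Op 3: a = realloc(a, 17) -> a = 9; heap: [0-6 FREE][7-8 ALLOC][9-25 ALLOC][26-39 FREE]
Op 4: b = realloc(b, 15) -> NULL (b unchanged); heap: [0-6 FREE][7-8 ALLOC][9-25 ALLOC][26-39 FREE]
Op 5: a = realloc(a, 20) -> a = 9; heap: [0-6 FREE][7-8 ALLOC][9-28 ALLOC][29-39 FREE]
free(b): b = 7 -> block [7-8 ALLOC]; mark free, coalesce with adjacent free neighbors -> [0-8 FREE][9-28 ALLOC][29-39 FREE]

Answer: [0-8 FREE][9-28 ALLOC][29-39 FREE]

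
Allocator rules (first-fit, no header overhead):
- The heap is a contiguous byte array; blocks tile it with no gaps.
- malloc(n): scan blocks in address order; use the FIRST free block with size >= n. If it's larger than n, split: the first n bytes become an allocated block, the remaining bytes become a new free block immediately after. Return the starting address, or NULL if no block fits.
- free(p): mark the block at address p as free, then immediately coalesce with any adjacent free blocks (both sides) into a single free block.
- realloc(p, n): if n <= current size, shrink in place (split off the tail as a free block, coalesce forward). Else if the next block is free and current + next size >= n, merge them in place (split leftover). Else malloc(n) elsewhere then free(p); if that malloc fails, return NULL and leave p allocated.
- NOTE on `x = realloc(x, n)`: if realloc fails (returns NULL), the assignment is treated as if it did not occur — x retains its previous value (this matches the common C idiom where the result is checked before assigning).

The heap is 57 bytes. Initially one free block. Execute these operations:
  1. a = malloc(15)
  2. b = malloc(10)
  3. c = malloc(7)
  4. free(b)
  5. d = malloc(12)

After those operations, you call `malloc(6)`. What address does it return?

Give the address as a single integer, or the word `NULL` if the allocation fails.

Op 1: a = malloc(15) -> a = 0; heap: [0-14 ALLOC][15-56 FREE]
Op 2: b = malloc(10) -> b = 15; heap: [0-14 ALLOC][15-24 ALLOC][25-56 FREE]
Op 3: c = malloc(7) -> c = 25; heap: [0-14 ALLOC][15-24 ALLOC][25-31 ALLOC][32-56 FREE]
Op 4: free(b) -> (freed b); heap: [0-14 ALLOC][15-24 FREE][25-31 ALLOC][32-56 FREE]
Op 5: d = malloc(12) -> d = 32; heap: [0-14 ALLOC][15-24 FREE][25-31 ALLOC][32-43 ALLOC][44-56 FREE]
malloc(6): first-fit scan over [0-14 ALLOC][15-24 FREE][25-31 ALLOC][32-43 ALLOC][44-56 FREE] -> 15

Answer: 15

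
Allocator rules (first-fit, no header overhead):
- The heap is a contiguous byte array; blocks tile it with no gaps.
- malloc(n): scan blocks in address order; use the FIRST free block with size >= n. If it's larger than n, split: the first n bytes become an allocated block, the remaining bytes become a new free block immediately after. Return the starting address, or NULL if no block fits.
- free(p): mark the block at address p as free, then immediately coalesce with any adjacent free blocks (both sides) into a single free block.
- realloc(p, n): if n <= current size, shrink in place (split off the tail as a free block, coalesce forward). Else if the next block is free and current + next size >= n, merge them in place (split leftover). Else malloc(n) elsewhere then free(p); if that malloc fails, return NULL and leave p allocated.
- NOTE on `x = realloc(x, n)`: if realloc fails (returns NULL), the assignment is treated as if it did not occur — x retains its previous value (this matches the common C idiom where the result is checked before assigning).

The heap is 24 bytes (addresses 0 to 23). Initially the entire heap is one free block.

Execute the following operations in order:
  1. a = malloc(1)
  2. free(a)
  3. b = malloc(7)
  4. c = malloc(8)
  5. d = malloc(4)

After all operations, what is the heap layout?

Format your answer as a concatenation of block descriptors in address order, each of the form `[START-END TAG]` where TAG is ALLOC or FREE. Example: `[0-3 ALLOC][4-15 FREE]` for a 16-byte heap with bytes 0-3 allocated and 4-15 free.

Answer: [0-6 ALLOC][7-14 ALLOC][15-18 ALLOC][19-23 FREE]

Derivation:
Op 1: a = malloc(1) -> a = 0; heap: [0-0 ALLOC][1-23 FREE]
Op 2: free(a) -> (freed a); heap: [0-23 FREE]
Op 3: b = malloc(7) -> b = 0; heap: [0-6 ALLOC][7-23 FREE]
Op 4: c = malloc(8) -> c = 7; heap: [0-6 ALLOC][7-14 ALLOC][15-23 FREE]
Op 5: d = malloc(4) -> d = 15; heap: [0-6 ALLOC][7-14 ALLOC][15-18 ALLOC][19-23 FREE]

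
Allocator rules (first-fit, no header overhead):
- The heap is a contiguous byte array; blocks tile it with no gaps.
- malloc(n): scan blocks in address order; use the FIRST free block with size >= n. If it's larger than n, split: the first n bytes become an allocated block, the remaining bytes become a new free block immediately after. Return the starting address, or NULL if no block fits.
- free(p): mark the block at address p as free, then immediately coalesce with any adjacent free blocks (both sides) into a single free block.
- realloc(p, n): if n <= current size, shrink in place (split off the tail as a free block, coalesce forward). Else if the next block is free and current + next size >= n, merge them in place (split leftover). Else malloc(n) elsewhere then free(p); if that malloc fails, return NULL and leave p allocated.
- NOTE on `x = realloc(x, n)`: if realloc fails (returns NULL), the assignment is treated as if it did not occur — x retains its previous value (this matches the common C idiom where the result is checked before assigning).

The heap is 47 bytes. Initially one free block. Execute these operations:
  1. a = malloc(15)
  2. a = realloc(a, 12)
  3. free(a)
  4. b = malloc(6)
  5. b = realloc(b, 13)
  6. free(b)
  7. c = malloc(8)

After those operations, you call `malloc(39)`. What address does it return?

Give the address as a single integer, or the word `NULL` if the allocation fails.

Op 1: a = malloc(15) -> a = 0; heap: [0-14 ALLOC][15-46 FREE]
Op 2: a = realloc(a, 12) -> a = 0; heap: [0-11 ALLOC][12-46 FREE]
Op 3: free(a) -> (freed a); heap: [0-46 FREE]
Op 4: b = malloc(6) -> b = 0; heap: [0-5 ALLOC][6-46 FREE]
Op 5: b = realloc(b, 13) -> b = 0; heap: [0-12 ALLOC][13-46 FREE]
Op 6: free(b) -> (freed b); heap: [0-46 FREE]
Op 7: c = malloc(8) -> c = 0; heap: [0-7 ALLOC][8-46 FREE]
malloc(39): first-fit scan over [0-7 ALLOC][8-46 FREE] -> 8

Answer: 8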